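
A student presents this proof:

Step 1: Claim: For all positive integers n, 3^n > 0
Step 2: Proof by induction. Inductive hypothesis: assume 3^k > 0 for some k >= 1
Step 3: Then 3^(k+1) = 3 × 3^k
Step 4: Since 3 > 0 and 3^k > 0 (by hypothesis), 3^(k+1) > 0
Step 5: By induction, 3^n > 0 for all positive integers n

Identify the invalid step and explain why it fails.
Step 5: By induction, 3^n > 0 for all positive integers n

Step 5 concludes the proof by induction, but no base case was ever established. A valid induction proof requires: (1) a base case proving 3^1 > 0, and (2) an inductive step showing IF 3^k > 0 THEN 3^(k+1) > 0. Steps 2-4 correctly establish the inductive step, but without the base case the conclusion in step 5 does not follow.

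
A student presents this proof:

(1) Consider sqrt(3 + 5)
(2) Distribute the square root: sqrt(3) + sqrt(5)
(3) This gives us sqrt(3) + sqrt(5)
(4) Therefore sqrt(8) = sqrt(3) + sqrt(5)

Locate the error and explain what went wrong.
Step 2: Distribute the square root: sqrt(3) + sqrt(5)

Step 2 incorrectly 'distributes' the square root over addition. The square root function does not distribute: sqrt(a + b) ≠ sqrt(a) + sqrt(b). In fact, sqrt(3 + 5) = sqrt(8) ≈ 2.8284, while sqrt(3) + sqrt(5) ≈ 3.9681.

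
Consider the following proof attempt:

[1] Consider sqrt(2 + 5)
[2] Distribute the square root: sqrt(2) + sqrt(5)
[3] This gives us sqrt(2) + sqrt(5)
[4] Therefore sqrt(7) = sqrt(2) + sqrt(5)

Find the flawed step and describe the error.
Step 2: Distribute the square root: sqrt(2) + sqrt(5)

Step 2 incorrectly 'distributes' the square root over addition. The square root function does not distribute: sqrt(a + b) ≠ sqrt(a) + sqrt(b). In fact, sqrt(2 + 5) = sqrt(7) ≈ 2.6458, while sqrt(2) + sqrt(5) ≈ 3.6503.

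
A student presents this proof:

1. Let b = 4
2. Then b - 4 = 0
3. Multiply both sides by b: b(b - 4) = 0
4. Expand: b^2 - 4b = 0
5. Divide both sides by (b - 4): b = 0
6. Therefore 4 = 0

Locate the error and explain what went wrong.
Step 5: Divide both sides by (b - 4): b = 0

Step 5 divides both sides by (b - 4). However, since b = 4, we have (b - 4) = 0. Division by zero is undefined, making this step invalid.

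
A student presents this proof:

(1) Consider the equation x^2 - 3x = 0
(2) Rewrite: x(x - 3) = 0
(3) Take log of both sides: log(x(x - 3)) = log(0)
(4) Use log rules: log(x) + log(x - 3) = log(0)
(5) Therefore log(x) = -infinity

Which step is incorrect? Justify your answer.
Step 3: Take log of both sides: log(x(x - 3)) = log(0)

Step 3 takes the logarithm of both sides, resulting in log(0) on the right side. The logarithm is only defined for positive numbers; log(0) is undefined (approaches negative infinity). This operation is invalid.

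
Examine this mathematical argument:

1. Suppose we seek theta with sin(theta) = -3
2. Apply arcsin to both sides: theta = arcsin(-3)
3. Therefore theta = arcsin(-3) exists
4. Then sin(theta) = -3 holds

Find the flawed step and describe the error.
Step 2: Apply arcsin to both sides: theta = arcsin(-3)

Step 2 applies arcsin to -3. However, arcsin(x) is only defined for x in [-1, 1] because sin(theta) can only produce values in that range. Since |-3| > 1, arcsin(-3) is undefined. There is no angle whose sine equals -3.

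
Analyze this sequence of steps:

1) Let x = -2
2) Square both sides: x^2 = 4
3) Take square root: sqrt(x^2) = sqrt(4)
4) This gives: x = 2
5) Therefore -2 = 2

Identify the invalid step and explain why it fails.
Step 4: This gives: x = 2

Step 4 incorrectly states that sqrt(x^2) = x. The correct identity is sqrt(x^2) = |x|. Since x = -2 < 0, we have sqrt(x^2) = |-2| = 2, not x = -2.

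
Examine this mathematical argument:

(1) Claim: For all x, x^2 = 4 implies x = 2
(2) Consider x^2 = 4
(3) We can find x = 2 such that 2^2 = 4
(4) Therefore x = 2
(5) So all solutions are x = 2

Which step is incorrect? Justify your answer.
Step 4: Therefore x = 2

Step 4 incorrectly concludes that x = 2 is the only solution. The proof shows that x = 2 is A solution (existence), but does not show it is the ONLY solution (uniqueness). In fact, x = -2 is also a solution since (-2)^2 = 4. Finding one solution doesn't prove there are no others.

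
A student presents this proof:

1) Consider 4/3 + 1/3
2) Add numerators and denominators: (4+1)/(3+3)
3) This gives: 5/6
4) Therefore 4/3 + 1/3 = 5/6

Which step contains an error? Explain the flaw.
Step 2: Add numerators and denominators: (4+1)/(3+3)

Step 2 incorrectly adds fractions by separately adding numerators and denominators. This is wrong. The correct method requires a common denominator: 4/3 + 1/3 = (4×3 + 1×3)/(3×3) = 15/9 = 5/3. The method used gives 5/6, which is different.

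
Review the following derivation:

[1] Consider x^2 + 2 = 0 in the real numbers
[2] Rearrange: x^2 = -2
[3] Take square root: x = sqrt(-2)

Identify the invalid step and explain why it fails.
Step 3: Take square root: x = sqrt(-2)

Step 3 takes the square root of -2, which is negative. In the real number system, the square root of a negative number is undefined. The equation x^2 + 2 = 0 has no real solutions. Square roots of negative numbers only exist in the complex numbers.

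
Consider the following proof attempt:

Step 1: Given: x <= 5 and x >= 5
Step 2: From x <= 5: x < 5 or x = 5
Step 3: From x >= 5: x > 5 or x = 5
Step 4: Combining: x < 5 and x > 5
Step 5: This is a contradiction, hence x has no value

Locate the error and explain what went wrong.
Step 4: Combining: x < 5 and x > 5

Step 4 incorrectly combines the conditions. From x <= 5 and x >= 5, the intersection is x = 5. The error treats the 'or' cases as 'and' requirements. The correct conclusion is that x = 5 is the unique solution, not that no solution exists.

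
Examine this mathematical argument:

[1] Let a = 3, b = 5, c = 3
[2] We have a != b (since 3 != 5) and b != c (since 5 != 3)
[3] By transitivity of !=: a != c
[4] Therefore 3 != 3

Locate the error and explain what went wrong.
Step 3: By transitivity of !=: a != c

Step 3 incorrectly applies transitivity to the '!=' relation. Transitivity states: if a R b and b R c, then a R c. However, '!=' is not transitive. Counterexample: 3 != 5 and 5 != 3, but 3 = 3 (both equal 3). Transitivity holds for relations like <, <=, =, but not for !=.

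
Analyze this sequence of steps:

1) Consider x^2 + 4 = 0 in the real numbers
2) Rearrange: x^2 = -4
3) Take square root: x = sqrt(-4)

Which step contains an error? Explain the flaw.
Step 3: Take square root: x = sqrt(-4)

Step 3 takes the square root of -4, which is negative. In the real number system, the square root of a negative number is undefined. The equation x^2 + 4 = 0 has no real solutions. Square roots of negative numbers only exist in the complex numbers.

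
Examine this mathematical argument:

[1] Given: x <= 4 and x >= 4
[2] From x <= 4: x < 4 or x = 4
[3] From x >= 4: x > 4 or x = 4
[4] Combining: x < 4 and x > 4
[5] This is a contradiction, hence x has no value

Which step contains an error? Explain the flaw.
Step 4: Combining: x < 4 and x > 4

Step 4 incorrectly combines the conditions. From x <= 4 and x >= 4, the intersection is x = 4. The error treats the 'or' cases as 'and' requirements. The correct conclusion is that x = 4 is the unique solution, not that no solution exists.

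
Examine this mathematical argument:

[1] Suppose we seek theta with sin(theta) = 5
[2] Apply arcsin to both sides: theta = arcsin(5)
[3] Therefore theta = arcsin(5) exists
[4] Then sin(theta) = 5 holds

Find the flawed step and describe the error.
Step 2: Apply arcsin to both sides: theta = arcsin(5)

Step 2 applies arcsin to 5. However, arcsin(x) is only defined for x in [-1, 1] because sin(theta) can only produce values in that range. Since |5| > 1, arcsin(5) is undefined. There is no angle whose sine equals 5.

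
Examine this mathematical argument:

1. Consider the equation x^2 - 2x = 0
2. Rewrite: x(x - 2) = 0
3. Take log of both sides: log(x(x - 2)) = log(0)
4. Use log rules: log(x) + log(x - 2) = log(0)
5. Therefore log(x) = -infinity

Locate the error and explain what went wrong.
Step 3: Take log of both sides: log(x(x - 2)) = log(0)

Step 3 takes the logarithm of both sides, resulting in log(0) on the right side. The logarithm is only defined for positive numbers; log(0) is undefined (approaches negative infinity). This operation is invalid.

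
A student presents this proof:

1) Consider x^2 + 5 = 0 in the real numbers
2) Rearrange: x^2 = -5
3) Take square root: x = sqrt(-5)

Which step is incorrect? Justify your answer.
Step 3: Take square root: x = sqrt(-5)

Step 3 takes the square root of -5, which is negative. In the real number system, the square root of a negative number is undefined. The equation x^2 + 5 = 0 has no real solutions. Square roots of negative numbers only exist in the complex numbers.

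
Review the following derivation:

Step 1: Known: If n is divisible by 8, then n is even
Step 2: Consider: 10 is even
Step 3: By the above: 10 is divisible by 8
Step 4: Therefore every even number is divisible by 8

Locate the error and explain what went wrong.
Step 3: By the above: 10 is divisible by 8

Step 3 commits the fallacy of affirming the consequent. The known fact 'divisible by 8 → even' does NOT imply 'even → divisible by 8'. That would be the converse, which is false. For example, 10 is even but 10 ÷ 8 = 1.25, which is not an integer.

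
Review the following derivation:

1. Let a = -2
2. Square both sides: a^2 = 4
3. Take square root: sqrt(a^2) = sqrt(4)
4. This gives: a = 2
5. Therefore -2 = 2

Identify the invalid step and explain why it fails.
Step 4: This gives: a = 2

Step 4 incorrectly states that sqrt(a^2) = a. The correct identity is sqrt(a^2) = |a|. Since a = -2 < 0, we have sqrt(a^2) = |-2| = 2, not a = -2.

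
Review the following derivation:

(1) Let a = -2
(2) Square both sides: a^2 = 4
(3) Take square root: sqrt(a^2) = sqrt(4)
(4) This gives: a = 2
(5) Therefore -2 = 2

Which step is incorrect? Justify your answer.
Step 4: This gives: a = 2

Step 4 incorrectly states that sqrt(a^2) = a. The correct identity is sqrt(a^2) = |a|. Since a = -2 < 0, we have sqrt(a^2) = |-2| = 2, not a = -2.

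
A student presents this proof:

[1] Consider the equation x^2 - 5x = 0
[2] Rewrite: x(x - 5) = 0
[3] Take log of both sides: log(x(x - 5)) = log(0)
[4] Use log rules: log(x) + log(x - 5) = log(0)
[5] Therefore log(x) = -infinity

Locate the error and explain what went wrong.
Step 3: Take log of both sides: log(x(x - 5)) = log(0)

Step 3 takes the logarithm of both sides, resulting in log(0) on the right side. The logarithm is only defined for positive numbers; log(0) is undefined (approaches negative infinity). This operation is invalid.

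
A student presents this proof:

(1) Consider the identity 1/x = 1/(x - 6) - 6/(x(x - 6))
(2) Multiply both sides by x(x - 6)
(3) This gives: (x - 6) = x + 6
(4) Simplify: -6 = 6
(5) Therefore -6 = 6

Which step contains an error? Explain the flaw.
Step 3: This gives: (x - 6) = x + 6

Step 3 makes a sign error when clearing denominators. Multiplying -6/(x(x - 6)) by x(x - 6) gives -6, not +6. The correct result is (x - 6) = x - 6, which is trivially true, not (x - 6) = x + 6. (Step 1 is a valid identity: 1/(x - 6) - 6/(x(x - 6)) = (x - 6)/(x(x - 6)) = 1/x.)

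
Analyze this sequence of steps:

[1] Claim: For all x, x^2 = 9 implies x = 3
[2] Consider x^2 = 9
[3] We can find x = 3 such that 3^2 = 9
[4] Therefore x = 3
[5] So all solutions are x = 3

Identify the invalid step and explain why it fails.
Step 4: Therefore x = 3

Step 4 incorrectly concludes that x = 3 is the only solution. The proof shows that x = 3 is A solution (existence), but does not show it is the ONLY solution (uniqueness). In fact, x = -3 is also a solution since (-3)^2 = 9. Finding one solution doesn't prove there are no others.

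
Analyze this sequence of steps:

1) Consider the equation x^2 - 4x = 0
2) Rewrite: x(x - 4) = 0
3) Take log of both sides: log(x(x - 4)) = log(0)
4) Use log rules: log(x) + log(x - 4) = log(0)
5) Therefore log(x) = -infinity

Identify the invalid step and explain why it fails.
Step 3: Take log of both sides: log(x(x - 4)) = log(0)

Step 3 takes the logarithm of both sides, resulting in log(0) on the right side. The logarithm is only defined for positive numbers; log(0) is undefined (approaches negative infinity). This operation is invalid.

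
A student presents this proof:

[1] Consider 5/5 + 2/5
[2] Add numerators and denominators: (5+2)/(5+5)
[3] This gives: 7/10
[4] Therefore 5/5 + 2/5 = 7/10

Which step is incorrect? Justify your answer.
Step 2: Add numerators and denominators: (5+2)/(5+5)

Step 2 incorrectly adds fractions by separately adding numerators and denominators. This is wrong. The correct method requires a common denominator: 5/5 + 2/5 = (5×5 + 2×5)/(5×5) = 35/25 = 7/5. The method used gives 7/10, which is different.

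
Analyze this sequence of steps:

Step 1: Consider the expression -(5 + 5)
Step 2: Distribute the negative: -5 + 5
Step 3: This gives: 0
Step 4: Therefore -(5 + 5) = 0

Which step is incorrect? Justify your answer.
Step 2: Distribute the negative: -5 + 5

Step 2 incorrectly distributes the negative sign. The correct distribution is -(5 + 5) = -5 - 5 = -10. The negative must be applied to both terms, not just the first. The error treats -(5 + 5) as -5 + 5, which equals 0 instead of -10.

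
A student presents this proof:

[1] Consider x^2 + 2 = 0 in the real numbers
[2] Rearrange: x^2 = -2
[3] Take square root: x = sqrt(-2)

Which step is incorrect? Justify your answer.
Step 3: Take square root: x = sqrt(-2)

Step 3 takes the square root of -2, which is negative. In the real number system, the square root of a negative number is undefined. The equation x^2 + 2 = 0 has no real solutions. Square roots of negative numbers only exist in the complex numbers.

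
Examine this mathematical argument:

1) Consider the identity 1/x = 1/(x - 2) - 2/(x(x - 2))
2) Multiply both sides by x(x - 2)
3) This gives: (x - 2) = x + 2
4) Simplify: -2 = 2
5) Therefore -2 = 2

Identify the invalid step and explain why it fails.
Step 3: This gives: (x - 2) = x + 2

Step 3 makes a sign error when clearing denominators. Multiplying -2/(x(x - 2)) by x(x - 2) gives -2, not +2. The correct result is (x - 2) = x - 2, which is trivially true, not (x - 2) = x + 2. (Step 1 is a valid identity: 1/(x - 2) - 2/(x(x - 2)) = (x - 2)/(x(x - 2)) = 1/x.)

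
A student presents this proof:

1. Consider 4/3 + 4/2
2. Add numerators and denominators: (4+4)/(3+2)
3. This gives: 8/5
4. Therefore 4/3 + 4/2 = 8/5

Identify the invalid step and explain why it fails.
Step 2: Add numerators and denominators: (4+4)/(3+2)

Step 2 incorrectly adds fractions by separately adding numerators and denominators. This is wrong. The correct method requires a common denominator: 4/3 + 4/2 = (4×2 + 4×3)/(3×2) = 20/6 = 10/3. The method used gives 8/5, which is different.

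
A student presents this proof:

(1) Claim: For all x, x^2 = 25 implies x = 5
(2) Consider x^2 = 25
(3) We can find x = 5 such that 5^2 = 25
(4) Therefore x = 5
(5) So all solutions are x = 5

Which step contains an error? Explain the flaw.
Step 4: Therefore x = 5

Step 4 incorrectly concludes that x = 5 is the only solution. The proof shows that x = 5 is A solution (existence), but does not show it is the ONLY solution (uniqueness). In fact, x = -5 is also a solution since (-5)^2 = 25. Finding one solution doesn't prove there are no others.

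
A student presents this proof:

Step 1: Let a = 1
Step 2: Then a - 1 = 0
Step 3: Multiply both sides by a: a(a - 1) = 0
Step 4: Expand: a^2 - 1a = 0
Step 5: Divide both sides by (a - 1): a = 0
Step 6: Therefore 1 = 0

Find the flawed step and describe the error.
Step 5: Divide both sides by (a - 1): a = 0

Step 5 divides both sides by (a - 1). However, since a = 1, we have (a - 1) = 0. Division by zero is undefined, making this step invalid.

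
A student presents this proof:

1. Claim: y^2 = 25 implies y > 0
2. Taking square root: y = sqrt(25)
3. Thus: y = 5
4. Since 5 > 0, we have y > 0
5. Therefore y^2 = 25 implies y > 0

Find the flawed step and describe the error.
Step 2: Taking square root: y = sqrt(25)

Step 2 takes the square root and assumes the positive root only. The equation y^2 = 25 actually has two solutions: y = 5 and y = -5. The proof silently assumes y > 0 without justification, then uses this assumption to conclude y > 0, which is circular. The counterexample y = -5 shows the claim is false.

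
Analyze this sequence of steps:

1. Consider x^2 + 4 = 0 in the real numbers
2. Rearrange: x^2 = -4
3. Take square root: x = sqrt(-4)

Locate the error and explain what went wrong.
Step 3: Take square root: x = sqrt(-4)

Step 3 takes the square root of -4, which is negative. In the real number system, the square root of a negative number is undefined. The equation x^2 + 4 = 0 has no real solutions. Square roots of negative numbers only exist in the complex numbers.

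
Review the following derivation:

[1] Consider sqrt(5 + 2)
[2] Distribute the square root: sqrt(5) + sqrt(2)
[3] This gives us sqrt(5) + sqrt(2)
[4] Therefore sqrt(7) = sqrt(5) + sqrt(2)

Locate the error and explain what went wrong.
Step 2: Distribute the square root: sqrt(5) + sqrt(2)

Step 2 incorrectly 'distributes' the square root over addition. The square root function does not distribute: sqrt(a + b) ≠ sqrt(a) + sqrt(b). In fact, sqrt(5 + 2) = sqrt(7) ≈ 2.6458, while sqrt(5) + sqrt(2) ≈ 3.6503.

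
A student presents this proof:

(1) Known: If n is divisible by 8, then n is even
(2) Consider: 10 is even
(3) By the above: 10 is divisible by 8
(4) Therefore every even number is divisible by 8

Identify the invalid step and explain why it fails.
Step 3: By the above: 10 is divisible by 8

Step 3 commits the fallacy of affirming the consequent. The known fact 'divisible by 8 → even' does NOT imply 'even → divisible by 8'. That would be the converse, which is false. For example, 10 is even but 10 ÷ 8 = 1.25, which is not an integer.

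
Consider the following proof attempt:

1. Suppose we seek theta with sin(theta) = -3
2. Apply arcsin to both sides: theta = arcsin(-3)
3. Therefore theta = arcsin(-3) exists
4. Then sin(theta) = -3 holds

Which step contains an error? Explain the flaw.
Step 2: Apply arcsin to both sides: theta = arcsin(-3)

Step 2 applies arcsin to -3. However, arcsin(x) is only defined for x in [-1, 1] because sin(theta) can only produce values in that range. Since |-3| > 1, arcsin(-3) is undefined. There is no angle whose sine equals -3.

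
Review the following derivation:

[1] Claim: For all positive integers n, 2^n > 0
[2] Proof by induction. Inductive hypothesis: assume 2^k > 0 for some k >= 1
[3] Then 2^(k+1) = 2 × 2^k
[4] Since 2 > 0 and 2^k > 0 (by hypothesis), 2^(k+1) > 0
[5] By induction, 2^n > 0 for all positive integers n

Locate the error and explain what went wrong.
Step 5: By induction, 2^n > 0 for all positive integers n

Step 5 concludes the proof by induction, but no base case was ever established. A valid induction proof requires: (1) a base case proving 2^1 > 0, and (2) an inductive step showing IF 2^k > 0 THEN 2^(k+1) > 0. Steps 2-4 correctly establish the inductive step, but without the base case the conclusion in step 5 does not follow.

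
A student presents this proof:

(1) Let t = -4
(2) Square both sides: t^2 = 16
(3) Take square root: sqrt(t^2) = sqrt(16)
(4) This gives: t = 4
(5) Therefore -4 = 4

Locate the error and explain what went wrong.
Step 4: This gives: t = 4

Step 4 incorrectly states that sqrt(t^2) = t. The correct identity is sqrt(t^2) = |t|. Since t = -4 < 0, we have sqrt(t^2) = |-4| = 4, not t = -4.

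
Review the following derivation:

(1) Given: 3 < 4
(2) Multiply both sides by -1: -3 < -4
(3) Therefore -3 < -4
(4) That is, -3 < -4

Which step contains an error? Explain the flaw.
Step 2: Multiply both sides by -1: -3 < -4

Step 2 multiplies both sides by -1 but fails to reverse the inequality sign. When multiplying (or dividing) an inequality by a negative number, the direction must be reversed. Since 3 < 4, we should get -3 > -4, i.e., -3 > -4.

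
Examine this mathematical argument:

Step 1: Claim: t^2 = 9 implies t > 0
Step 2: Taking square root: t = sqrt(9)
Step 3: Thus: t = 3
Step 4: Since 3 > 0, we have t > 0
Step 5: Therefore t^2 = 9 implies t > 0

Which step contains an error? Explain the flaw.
Step 2: Taking square root: t = sqrt(9)

Step 2 takes the square root and assumes the positive root only. The equation t^2 = 9 actually has two solutions: t = 3 and t = -3. The proof silently assumes t > 0 without justification, then uses this assumption to conclude t > 0, which is circular. The counterexample t = -3 shows the claim is false.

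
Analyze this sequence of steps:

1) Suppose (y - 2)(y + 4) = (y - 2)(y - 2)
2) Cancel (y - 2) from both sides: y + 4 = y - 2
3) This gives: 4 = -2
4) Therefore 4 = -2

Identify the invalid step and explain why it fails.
Step 2: Cancel (y - 2) from both sides: y + 4 = y - 2

Step 2 cancels (y - 2) from both sides. This is only valid if (y - 2) ≠ 0, i.e., y ≠ 2. When y = 2, both sides equal zero regardless of the other factors. The correct approach requires considering y = 2 as a separate case.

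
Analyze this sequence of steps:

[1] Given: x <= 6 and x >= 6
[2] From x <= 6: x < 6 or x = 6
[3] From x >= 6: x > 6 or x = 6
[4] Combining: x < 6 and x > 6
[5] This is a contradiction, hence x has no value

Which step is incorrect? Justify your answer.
Step 4: Combining: x < 6 and x > 6

Step 4 incorrectly combines the conditions. From x <= 6 and x >= 6, the intersection is x = 6. The error treats the 'or' cases as 'and' requirements. The correct conclusion is that x = 6 is the unique solution, not that no solution exists.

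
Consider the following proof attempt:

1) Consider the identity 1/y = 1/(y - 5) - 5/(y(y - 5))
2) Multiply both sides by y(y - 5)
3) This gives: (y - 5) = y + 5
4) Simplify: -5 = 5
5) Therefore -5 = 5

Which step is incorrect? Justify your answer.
Step 3: This gives: (y - 5) = y + 5

Step 3 makes a sign error when clearing denominators. Multiplying -5/(y(y - 5)) by y(y - 5) gives -5, not +5. The correct result is (y - 5) = y - 5, which is trivially true, not (y - 5) = y + 5. (Step 1 is a valid identity: 1/(y - 5) - 5/(y(y - 5)) = (y - 5)/(y(y - 5)) = 1/y.)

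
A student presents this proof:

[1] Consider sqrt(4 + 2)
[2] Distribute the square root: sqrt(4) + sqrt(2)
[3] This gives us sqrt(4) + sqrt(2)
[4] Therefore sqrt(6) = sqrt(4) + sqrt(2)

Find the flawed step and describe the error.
Step 2: Distribute the square root: sqrt(4) + sqrt(2)

Step 2 incorrectly 'distributes' the square root over addition. The square root function does not distribute: sqrt(a + b) ≠ sqrt(a) + sqrt(b). In fact, sqrt(4 + 2) = sqrt(6) ≈ 2.4495, while sqrt(4) + sqrt(2) ≈ 3.4142.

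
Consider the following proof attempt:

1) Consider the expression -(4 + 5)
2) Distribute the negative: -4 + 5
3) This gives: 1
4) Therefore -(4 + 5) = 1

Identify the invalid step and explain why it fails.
Step 2: Distribute the negative: -4 + 5

Step 2 incorrectly distributes the negative sign. The correct distribution is -(4 + 5) = -4 - 5 = -9. The negative must be applied to both terms, not just the first. The error treats -(4 + 5) as -4 + 5, which equals 1 instead of -9.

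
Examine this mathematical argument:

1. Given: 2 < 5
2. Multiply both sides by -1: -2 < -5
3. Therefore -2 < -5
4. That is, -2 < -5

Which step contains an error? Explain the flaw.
Step 2: Multiply both sides by -1: -2 < -5

Step 2 multiplies both sides by -1 but fails to reverse the inequality sign. When multiplying (or dividing) an inequality by a negative number, the direction must be reversed. Since 2 < 5, we should get -2 > -5, i.e., -2 > -5.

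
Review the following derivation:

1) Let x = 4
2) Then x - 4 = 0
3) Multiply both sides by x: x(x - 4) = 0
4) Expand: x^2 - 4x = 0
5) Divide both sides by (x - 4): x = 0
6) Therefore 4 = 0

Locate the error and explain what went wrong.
Step 5: Divide both sides by (x - 4): x = 0

Step 5 divides both sides by (x - 4). However, since x = 4, we have (x - 4) = 0. Division by zero is undefined, making this step invalid.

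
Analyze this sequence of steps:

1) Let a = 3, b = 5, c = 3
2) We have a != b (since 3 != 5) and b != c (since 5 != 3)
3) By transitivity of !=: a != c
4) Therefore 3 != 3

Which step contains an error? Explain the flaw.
Step 3: By transitivity of !=: a != c

Step 3 incorrectly applies transitivity to the '!=' relation. Transitivity states: if a R b and b R c, then a R c. However, '!=' is not transitive. Counterexample: 3 != 5 and 5 != 3, but 3 = 3 (both equal 3). Transitivity holds for relations like <, <=, =, but not for !=.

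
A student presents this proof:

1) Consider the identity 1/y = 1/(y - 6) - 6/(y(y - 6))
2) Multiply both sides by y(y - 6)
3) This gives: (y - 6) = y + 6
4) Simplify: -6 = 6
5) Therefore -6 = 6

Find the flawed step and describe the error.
Step 3: This gives: (y - 6) = y + 6

Step 3 makes a sign error when clearing denominators. Multiplying -6/(y(y - 6)) by y(y - 6) gives -6, not +6. The correct result is (y - 6) = y - 6, which is trivially true, not (y - 6) = y + 6. (Step 1 is a valid identity: 1/(y - 6) - 6/(y(y - 6)) = (y - 6)/(y(y - 6)) = 1/y.)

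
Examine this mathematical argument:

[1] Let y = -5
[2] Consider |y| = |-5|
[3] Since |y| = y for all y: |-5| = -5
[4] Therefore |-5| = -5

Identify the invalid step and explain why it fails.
Step 3: Since |y| = y for all y: |-5| = -5

Step 3 incorrectly states that |y| = y for all y. The correct definition is |y| = y when y >= 0, and |y| = -y when y < 0. Since -5 < 0, we have |-5| = -(-5) = 5, not -5.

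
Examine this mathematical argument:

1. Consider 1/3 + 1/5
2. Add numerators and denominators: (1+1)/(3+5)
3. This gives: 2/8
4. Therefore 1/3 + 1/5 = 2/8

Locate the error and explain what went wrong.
Step 2: Add numerators and denominators: (1+1)/(3+5)

Step 2 incorrectly adds fractions by separately adding numerators and denominators. This is wrong. The correct method requires a common denominator: 1/3 + 1/5 = (1×5 + 1×3)/(3×5) = 8/15 = 8/15. The method used gives 2/8, which is different.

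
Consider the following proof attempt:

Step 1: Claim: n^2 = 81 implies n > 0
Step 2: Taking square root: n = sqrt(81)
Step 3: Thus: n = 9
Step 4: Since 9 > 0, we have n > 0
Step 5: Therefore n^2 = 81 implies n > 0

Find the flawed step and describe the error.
Step 2: Taking square root: n = sqrt(81)

Step 2 takes the square root and assumes the positive root only. The equation n^2 = 81 actually has two solutions: n = 9 and n = -9. The proof silently assumes n > 0 without justification, then uses this assumption to conclude n > 0, which is circular. The counterexample n = -9 shows the claim is false.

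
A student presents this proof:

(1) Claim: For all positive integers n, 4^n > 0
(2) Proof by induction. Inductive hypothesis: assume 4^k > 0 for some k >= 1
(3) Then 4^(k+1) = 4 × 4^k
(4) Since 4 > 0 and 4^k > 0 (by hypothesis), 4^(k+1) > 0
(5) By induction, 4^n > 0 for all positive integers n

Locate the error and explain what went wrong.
Step 5: By induction, 4^n > 0 for all positive integers n

Step 5 concludes the proof by induction, but no base case was ever established. A valid induction proof requires: (1) a base case proving 4^1 > 0, and (2) an inductive step showing IF 4^k > 0 THEN 4^(k+1) > 0. Steps 2-4 correctly establish the inductive step, but without the base case the conclusion in step 5 does not follow.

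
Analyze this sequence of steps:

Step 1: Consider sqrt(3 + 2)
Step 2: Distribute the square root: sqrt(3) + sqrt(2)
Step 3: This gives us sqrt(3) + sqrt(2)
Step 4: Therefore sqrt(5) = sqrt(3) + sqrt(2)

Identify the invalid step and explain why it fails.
Step 2: Distribute the square root: sqrt(3) + sqrt(2)

Step 2 incorrectly 'distributes' the square root over addition. The square root function does not distribute: sqrt(a + b) ≠ sqrt(a) + sqrt(b). In fact, sqrt(3 + 2) = sqrt(5) ≈ 2.2361, while sqrt(3) + sqrt(2) ≈ 3.1463.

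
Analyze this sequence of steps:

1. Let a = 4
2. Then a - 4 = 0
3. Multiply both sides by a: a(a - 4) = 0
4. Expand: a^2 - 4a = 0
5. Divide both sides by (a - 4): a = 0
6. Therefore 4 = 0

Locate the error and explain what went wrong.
Step 5: Divide both sides by (a - 4): a = 0

Step 5 divides both sides by (a - 4). However, since a = 4, we have (a - 4) = 0. Division by zero is undefined, making this step invalid.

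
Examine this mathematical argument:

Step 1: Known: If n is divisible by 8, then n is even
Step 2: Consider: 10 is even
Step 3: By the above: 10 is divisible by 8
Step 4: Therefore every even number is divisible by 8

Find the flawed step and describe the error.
Step 3: By the above: 10 is divisible by 8

Step 3 commits the fallacy of affirming the consequent. The known fact 'divisible by 8 → even' does NOT imply 'even → divisible by 8'. That would be the converse, which is false. For example, 10 is even but 10 ÷ 8 = 1.25, which is not an integer.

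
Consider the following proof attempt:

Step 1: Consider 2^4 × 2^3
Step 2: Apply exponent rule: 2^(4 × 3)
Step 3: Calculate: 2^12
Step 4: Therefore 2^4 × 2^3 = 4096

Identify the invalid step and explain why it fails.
Step 2: Apply exponent rule: 2^(4 × 3)

Step 2 incorrectly states that a^b × a^c = a^(b×c). The correct rule is a^b × a^c = a^(b+c). The actual value is 2^4 × 2^3 = 2^7 = 128, not 2^12 = 4096.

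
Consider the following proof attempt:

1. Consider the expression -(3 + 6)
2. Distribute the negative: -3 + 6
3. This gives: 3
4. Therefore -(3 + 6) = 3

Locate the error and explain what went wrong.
Step 2: Distribute the negative: -3 + 6

Step 2 incorrectly distributes the negative sign. The correct distribution is -(3 + 6) = -3 - 6 = -9. The negative must be applied to both terms, not just the first. The error treats -(3 + 6) as -3 + 6, which equals 3 instead of -9.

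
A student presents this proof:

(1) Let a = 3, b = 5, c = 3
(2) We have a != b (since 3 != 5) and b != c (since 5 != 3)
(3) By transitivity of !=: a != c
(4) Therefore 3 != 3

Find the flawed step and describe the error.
Step 3: By transitivity of !=: a != c

Step 3 incorrectly applies transitivity to the '!=' relation. Transitivity states: if a R b and b R c, then a R c. However, '!=' is not transitive. Counterexample: 3 != 5 and 5 != 3, but 3 = 3 (both equal 3). Transitivity holds for relations like <, <=, =, but not for !=.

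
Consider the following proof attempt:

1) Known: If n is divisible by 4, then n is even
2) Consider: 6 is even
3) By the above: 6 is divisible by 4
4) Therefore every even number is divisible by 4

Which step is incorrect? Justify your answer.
Step 3: By the above: 6 is divisible by 4

Step 3 commits the fallacy of affirming the consequent. The known fact 'divisible by 4 → even' does NOT imply 'even → divisible by 4'. That would be the converse, which is false. For example, 6 is even but 6 ÷ 4 = 1.50, which is not an integer.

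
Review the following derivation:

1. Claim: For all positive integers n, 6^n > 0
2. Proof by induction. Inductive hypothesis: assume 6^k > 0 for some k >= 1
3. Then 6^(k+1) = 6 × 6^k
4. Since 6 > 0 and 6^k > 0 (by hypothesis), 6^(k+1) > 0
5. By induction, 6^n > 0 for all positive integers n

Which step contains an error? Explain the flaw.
Step 5: By induction, 6^n > 0 for all positive integers n

Step 5 concludes the proof by induction, but no base case was ever established. A valid induction proof requires: (1) a base case proving 6^1 > 0, and (2) an inductive step showing IF 6^k > 0 THEN 6^(k+1) > 0. Steps 2-4 correctly establish the inductive step, but without the base case the conclusion in step 5 does not follow.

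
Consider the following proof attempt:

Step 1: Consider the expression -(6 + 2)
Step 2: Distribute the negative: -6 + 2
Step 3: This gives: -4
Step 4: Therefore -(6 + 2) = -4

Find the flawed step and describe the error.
Step 2: Distribute the negative: -6 + 2

Step 2 incorrectly distributes the negative sign. The correct distribution is -(6 + 2) = -6 - 2 = -8. The negative must be applied to both terms, not just the first. The error treats -(6 + 2) as -6 + 2, which equals -4 instead of -8.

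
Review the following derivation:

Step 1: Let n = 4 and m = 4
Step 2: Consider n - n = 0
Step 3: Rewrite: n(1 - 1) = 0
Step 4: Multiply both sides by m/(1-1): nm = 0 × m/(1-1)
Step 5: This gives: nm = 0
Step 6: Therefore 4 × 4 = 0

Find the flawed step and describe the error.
Step 4: Multiply both sides by m/(1-1): nm = 0 × m/(1-1)

Step 4 multiplies both sides by m/(1-1). However, 1-1 = 0, so this is multiplication by m/0, which is undefined. We cannot multiply by an undefined expression.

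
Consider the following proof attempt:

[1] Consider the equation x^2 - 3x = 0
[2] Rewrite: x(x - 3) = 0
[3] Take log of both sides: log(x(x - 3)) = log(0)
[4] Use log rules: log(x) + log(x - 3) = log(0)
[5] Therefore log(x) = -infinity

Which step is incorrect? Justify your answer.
Step 3: Take log of both sides: log(x(x - 3)) = log(0)

Step 3 takes the logarithm of both sides, resulting in log(0) on the right side. The logarithm is only defined for positive numbers; log(0) is undefined (approaches negative infinity). This operation is invalid.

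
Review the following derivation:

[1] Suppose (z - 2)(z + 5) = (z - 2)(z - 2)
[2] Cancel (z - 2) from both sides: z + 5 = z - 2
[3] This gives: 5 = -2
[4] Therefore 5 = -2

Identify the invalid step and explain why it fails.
Step 2: Cancel (z - 2) from both sides: z + 5 = z - 2

Step 2 cancels (z - 2) from both sides. This is only valid if (z - 2) ≠ 0, i.e., z ≠ 2. When z = 2, both sides equal zero regardless of the other factors. The correct approach requires considering z = 2 as a separate case.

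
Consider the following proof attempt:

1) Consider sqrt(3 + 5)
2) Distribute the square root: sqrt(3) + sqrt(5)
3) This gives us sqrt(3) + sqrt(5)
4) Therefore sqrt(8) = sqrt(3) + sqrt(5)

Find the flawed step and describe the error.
Step 2: Distribute the square root: sqrt(3) + sqrt(5)

Step 2 incorrectly 'distributes' the square root over addition. The square root function does not distribute: sqrt(a + b) ≠ sqrt(a) + sqrt(b). In fact, sqrt(3 + 5) = sqrt(8) ≈ 2.8284, while sqrt(3) + sqrt(5) ≈ 3.9681.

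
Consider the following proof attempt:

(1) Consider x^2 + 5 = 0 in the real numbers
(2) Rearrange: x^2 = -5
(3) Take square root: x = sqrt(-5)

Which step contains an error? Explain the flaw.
Step 3: Take square root: x = sqrt(-5)

Step 3 takes the square root of -5, which is negative. In the real number system, the square root of a negative number is undefined. The equation x^2 + 5 = 0 has no real solutions. Square roots of negative numbers only exist in the complex numbers.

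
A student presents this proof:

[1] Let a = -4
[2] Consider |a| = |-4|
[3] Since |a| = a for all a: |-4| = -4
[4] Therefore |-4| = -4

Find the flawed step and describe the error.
Step 3: Since |a| = a for all a: |-4| = -4

Step 3 incorrectly states that |a| = a for all a. The correct definition is |a| = a when a >= 0, and |a| = -a when a < 0. Since -4 < 0, we have |-4| = -(-4) = 4, not -4.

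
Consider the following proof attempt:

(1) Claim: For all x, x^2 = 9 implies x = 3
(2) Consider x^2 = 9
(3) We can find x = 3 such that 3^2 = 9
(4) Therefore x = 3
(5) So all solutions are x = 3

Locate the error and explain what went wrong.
Step 4: Therefore x = 3

Step 4 incorrectly concludes that x = 3 is the only solution. The proof shows that x = 3 is A solution (existence), but does not show it is the ONLY solution (uniqueness). In fact, x = -3 is also a solution since (-3)^2 = 9. Finding one solution doesn't prove there are no others.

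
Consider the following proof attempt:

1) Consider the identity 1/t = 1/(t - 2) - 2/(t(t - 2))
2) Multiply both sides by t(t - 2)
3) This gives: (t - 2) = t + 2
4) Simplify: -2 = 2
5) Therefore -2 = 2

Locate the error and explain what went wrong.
Step 3: This gives: (t - 2) = t + 2

Step 3 makes a sign error when clearing denominators. Multiplying -2/(t(t - 2)) by t(t - 2) gives -2, not +2. The correct result is (t - 2) = t - 2, which is trivially true, not (t - 2) = t + 2. (Step 1 is a valid identity: 1/(t - 2) - 2/(t(t - 2)) = (t - 2)/(t(t - 2)) = 1/t.)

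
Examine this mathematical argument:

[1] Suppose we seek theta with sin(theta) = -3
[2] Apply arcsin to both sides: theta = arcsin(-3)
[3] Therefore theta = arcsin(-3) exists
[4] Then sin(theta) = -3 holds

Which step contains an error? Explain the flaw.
Step 2: Apply arcsin to both sides: theta = arcsin(-3)

Step 2 applies arcsin to -3. However, arcsin(x) is only defined for x in [-1, 1] because sin(theta) can only produce values in that range. Since |-3| > 1, arcsin(-3) is undefined. There is no angle whose sine equals -3.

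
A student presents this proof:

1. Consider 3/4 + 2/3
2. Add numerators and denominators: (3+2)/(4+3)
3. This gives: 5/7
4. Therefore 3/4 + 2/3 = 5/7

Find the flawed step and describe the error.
Step 2: Add numerators and denominators: (3+2)/(4+3)

Step 2 incorrectly adds fractions by separately adding numerators and denominators. This is wrong. The correct method requires a common denominator: 3/4 + 2/3 = (3×3 + 2×4)/(4×3) = 17/12 = 17/12. The method used gives 5/7, which is different.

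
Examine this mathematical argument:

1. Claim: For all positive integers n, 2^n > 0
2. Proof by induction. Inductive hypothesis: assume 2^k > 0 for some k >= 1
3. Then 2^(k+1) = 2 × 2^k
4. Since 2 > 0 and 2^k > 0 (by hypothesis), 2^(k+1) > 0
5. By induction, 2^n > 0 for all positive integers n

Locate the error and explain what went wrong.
Step 5: By induction, 2^n > 0 for all positive integers n

Step 5 concludes the proof by induction, but no base case was ever established. A valid induction proof requires: (1) a base case proving 2^1 > 0, and (2) an inductive step showing IF 2^k > 0 THEN 2^(k+1) > 0. Steps 2-4 correctly establish the inductive step, but without the base case the conclusion in step 5 does not follow.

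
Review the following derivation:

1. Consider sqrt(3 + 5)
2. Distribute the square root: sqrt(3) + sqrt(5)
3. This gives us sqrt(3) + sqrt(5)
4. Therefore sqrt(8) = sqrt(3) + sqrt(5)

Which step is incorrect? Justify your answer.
Step 2: Distribute the square root: sqrt(3) + sqrt(5)

Step 2 incorrectly 'distributes' the square root over addition. The square root function does not distribute: sqrt(a + b) ≠ sqrt(a) + sqrt(b). In fact, sqrt(3 + 5) = sqrt(8) ≈ 2.8284, while sqrt(3) + sqrt(5) ≈ 3.9681.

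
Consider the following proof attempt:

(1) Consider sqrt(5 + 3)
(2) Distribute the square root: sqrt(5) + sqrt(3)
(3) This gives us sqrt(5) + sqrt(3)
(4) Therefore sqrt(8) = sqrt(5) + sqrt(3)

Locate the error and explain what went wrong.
Step 2: Distribute the square root: sqrt(5) + sqrt(3)

Step 2 incorrectly 'distributes' the square root over addition. The square root function does not distribute: sqrt(a + b) ≠ sqrt(a) + sqrt(b). In fact, sqrt(5 + 3) = sqrt(8) ≈ 2.8284, while sqrt(5) + sqrt(3) ≈ 3.9681.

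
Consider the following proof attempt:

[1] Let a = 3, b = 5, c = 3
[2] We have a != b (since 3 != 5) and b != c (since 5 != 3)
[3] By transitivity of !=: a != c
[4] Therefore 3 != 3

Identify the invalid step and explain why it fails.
Step 3: By transitivity of !=: a != c

Step 3 incorrectly applies transitivity to the '!=' relation. Transitivity states: if a R b and b R c, then a R c. However, '!=' is not transitive. Counterexample: 3 != 5 and 5 != 3, but 3 = 3 (both equal 3). Transitivity holds for relations like <, <=, =, but not for !=.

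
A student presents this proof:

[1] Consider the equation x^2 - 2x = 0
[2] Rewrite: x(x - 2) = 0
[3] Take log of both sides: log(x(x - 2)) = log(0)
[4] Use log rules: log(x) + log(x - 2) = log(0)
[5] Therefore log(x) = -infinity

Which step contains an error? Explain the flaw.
Step 3: Take log of both sides: log(x(x - 2)) = log(0)

Step 3 takes the logarithm of both sides, resulting in log(0) on the right side. The logarithm is only defined for positive numbers; log(0) is undefined (approaches negative infinity). This operation is invalid.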